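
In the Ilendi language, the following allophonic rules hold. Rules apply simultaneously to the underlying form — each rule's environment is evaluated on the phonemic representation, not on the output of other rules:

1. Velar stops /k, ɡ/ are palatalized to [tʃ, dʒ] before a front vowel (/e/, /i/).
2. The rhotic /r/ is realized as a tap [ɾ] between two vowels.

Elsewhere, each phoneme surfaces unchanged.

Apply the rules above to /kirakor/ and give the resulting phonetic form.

[tʃiɾakor]

Rule 1 applies to /k/ (word-initial: before a front vowel) → [tʃ].
/i/ (between /k/ and /r/) is unaffected → [i].
Rule 2 applies to /r/ (between /i/ and /a/: between two vowels) → [ɾ].
/a/ — not in any rule's target class → [a].
/k/ (between /a/ and /o/): rule 1 targets it, but not before a front vowel → unchanged [k].
/o/ stays [o].
/r/ — word-final; rule 2 does not apply here → [r].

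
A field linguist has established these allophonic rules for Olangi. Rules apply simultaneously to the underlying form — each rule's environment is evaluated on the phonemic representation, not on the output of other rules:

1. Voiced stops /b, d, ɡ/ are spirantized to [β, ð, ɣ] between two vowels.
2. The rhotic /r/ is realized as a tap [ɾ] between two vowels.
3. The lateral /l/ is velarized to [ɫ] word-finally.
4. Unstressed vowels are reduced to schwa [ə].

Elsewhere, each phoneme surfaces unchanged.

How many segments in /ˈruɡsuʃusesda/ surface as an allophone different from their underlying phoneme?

Segments that undergo a rule: /u/ → [ə] (rule 4); /u/ → [ə] (rule 4); /e/ → [ə] (rule 4); /a/ → [ə] (rule 4).
All other segments surface unchanged.

4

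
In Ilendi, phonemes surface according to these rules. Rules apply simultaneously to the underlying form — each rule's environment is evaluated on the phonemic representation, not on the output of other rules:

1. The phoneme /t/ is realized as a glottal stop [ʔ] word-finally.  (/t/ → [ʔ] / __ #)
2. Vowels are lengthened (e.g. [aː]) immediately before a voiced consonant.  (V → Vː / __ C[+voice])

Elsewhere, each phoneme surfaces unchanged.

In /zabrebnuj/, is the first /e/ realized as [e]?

No

/e/ (between /r/ and /b/): before a voiced consonant, so rule 2 applies → [eː].
The actual realization is [eː], not [e].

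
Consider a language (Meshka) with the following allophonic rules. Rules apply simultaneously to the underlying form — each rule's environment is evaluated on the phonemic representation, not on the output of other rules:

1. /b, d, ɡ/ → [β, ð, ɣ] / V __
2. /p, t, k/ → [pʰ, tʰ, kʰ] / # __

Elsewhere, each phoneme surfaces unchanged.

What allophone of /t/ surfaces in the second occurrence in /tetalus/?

/t/ (between /e/ and /a/): rule 2 targets it, but not word-initially → unchanged [t].

[t]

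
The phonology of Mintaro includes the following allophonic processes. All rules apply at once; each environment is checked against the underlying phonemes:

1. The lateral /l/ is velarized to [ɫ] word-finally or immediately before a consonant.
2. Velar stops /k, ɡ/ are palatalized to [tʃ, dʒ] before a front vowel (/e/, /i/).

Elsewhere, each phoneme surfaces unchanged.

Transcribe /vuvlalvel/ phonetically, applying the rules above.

[vuvlaɫveɫ]

/v/ stays [v].
/u/ stays [u].
/v/ (between /u/ and /l/) is unaffected → [v].
/l/ — between /v/ and /a/; rule 1 does not apply here → [l].
/a/ (between /l/ and /l/) is unaffected → [a].
/l/ — between /a/ and /v/, word-finally or immediately before a consonant — surfaces as [ɫ] (rule 1).
/v/ (between /l/ and /e/): no rule targets it → [v].
/e/ stays [e].
/l/ (word-final): word-finally or immediately before a consonant, so rule 1 applies → [ɫ].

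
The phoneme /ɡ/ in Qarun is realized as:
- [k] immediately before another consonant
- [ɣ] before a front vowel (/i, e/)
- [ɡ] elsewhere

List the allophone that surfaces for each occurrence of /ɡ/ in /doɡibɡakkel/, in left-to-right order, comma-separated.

[ɣ], [ɡ]

Occurrence 1 (position 3): before a front vowel (/i, e/) → [ɣ].
Occurrence 2 (position 6): no conditioning environment matches → elsewhere allophone [ɡ].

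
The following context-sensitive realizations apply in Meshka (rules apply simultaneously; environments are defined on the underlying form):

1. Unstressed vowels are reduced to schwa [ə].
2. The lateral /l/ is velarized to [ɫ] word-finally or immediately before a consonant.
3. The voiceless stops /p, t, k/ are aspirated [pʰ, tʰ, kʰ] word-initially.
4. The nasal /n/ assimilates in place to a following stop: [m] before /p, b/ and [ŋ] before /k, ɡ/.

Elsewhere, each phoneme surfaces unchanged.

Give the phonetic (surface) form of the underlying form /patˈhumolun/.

/p/ (word-initial): word-initially, so rule 3 applies → [pʰ].
/a/ — between /p/ and /t/, in an unstressed syllable — surfaces as [ə] (rule 1).
/t/ (between /a/ and /h/): rule 3 targets it, but not word-initially → unchanged [t].
/h/ stays [h].
/u/ — between /h/ and /m/; rule 1 does not apply here → [u].
/m/ (between /u/ and /o/) is unaffected → [m].
Rule 1 applies to /o/ (between /m/ and /l/: in an unstressed syllable) → [ə].
/l/ (between /o/ and /u/) fails the environment for rule 2, so it stays [l].
Rule 1 applies to /u/ (between /l/ and /n/: in an unstressed syllable) → [ə].
/n/ (word-final) fails the environment for rule 4, so it stays [n].

[pʰətˈhumələn]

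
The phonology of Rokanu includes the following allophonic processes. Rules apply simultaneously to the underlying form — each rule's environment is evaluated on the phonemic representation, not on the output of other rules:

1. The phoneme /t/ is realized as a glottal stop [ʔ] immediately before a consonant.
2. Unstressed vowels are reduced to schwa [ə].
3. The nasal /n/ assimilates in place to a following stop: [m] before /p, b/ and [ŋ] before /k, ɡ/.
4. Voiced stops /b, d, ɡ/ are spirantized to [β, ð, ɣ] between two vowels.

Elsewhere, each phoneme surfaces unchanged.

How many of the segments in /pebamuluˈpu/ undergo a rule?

Segments that undergo a rule: /e/ → [ə] (rule 2); /b/ → [β] (rule 4); /a/ → [ə] (rule 2); /u/ → [ə] (rule 2); /u/ → [ə] (rule 2).
All other segments surface unchanged.

5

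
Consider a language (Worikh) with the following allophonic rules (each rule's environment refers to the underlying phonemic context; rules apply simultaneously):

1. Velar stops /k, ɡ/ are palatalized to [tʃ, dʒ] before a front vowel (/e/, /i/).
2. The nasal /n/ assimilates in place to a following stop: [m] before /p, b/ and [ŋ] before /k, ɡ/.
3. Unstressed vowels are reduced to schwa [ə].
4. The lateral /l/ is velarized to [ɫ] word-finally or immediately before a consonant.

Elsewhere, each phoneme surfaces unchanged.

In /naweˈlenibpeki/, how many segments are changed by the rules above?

Segments that undergo a rule: /a/ → [ə] (rule 3); /e/ → [ə] (rule 3); /i/ → [ə] (rule 3); /e/ → [ə] (rule 3); /k/ → [tʃ] (rule 1); /i/ → [ə] (rule 3).
All other segments surface unchanged.

6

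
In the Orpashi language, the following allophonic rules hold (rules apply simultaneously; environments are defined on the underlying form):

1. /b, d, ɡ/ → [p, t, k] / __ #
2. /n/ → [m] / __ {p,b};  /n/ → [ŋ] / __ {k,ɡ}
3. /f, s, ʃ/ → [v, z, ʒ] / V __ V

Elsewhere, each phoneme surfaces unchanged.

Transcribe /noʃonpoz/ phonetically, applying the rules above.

[noʒompoz]

/n/ (word-initial): rule 2 targets it, but not before a labial or velar stop → unchanged [n].
/o/ (between /n/ and /ʃ/) is unaffected → [o].
/ʃ/ (between /o/ and /o/): between two vowels, so rule 3 applies → [ʒ].
/o/ (between /ʃ/ and /n/): no rule targets it → [o].
/n/ meets the environment for rule 2 (before a labial or velar stop) → [m].
/p/ (between /n/ and /o/) is unaffected → [p].
/o/ (between /p/ and /z/): no rule targets it → [o].
/z/ stays [z].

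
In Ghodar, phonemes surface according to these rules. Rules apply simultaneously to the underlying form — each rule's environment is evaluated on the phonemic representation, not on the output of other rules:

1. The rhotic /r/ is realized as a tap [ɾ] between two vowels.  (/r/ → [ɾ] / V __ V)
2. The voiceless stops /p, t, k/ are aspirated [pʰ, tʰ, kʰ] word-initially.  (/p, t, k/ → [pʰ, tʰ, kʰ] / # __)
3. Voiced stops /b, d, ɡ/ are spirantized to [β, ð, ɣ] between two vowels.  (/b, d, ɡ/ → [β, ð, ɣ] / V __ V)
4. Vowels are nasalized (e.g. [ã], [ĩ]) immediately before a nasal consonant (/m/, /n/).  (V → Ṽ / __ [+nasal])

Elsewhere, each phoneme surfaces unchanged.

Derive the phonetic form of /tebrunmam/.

Rule 2 applies to /t/ (word-initial: word-initially) → [tʰ].
/e/ (between /t/ and /b/) is in the target of rule 4 but the environment (before a nasal consonant) is not met → [e].
/b/ (between /e/ and /r/) fails the environment for rule 3, so it stays [b].
/r/ (between /b/ and /u/) fails the environment for rule 1, so it stays [r].
/u/ (between /r/ and /n/) occurs before a nasal consonant → [ũ] by rule 4.
/a/ (between /m/ and /m/): before a nasal consonant, so rule 4 applies → [ã].

[tʰebrũnmãm]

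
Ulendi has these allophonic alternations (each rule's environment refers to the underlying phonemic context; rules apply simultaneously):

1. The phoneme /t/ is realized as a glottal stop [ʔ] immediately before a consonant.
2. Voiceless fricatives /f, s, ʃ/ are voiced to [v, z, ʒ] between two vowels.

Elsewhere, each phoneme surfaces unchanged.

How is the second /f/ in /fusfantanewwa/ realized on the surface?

[f]

/f/ — between /s/ and /a/; rule 2 does not apply here → [f].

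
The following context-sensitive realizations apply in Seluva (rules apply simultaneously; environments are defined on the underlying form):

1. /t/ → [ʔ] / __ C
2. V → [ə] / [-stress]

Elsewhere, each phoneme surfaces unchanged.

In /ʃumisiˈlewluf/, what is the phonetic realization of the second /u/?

[ə]

/u/ (between /l/ and /f/): in an unstressed syllable, so rule 2 applies → [ə].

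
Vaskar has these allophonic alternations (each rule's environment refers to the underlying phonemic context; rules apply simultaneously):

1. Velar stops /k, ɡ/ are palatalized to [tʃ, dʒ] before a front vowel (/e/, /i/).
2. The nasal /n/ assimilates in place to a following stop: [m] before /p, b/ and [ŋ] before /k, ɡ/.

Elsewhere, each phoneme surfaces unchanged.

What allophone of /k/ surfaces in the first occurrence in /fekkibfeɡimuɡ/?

/k/ (between /e/ and /k/): rule 1 targets it, but not before a front vowel → unchanged [k].

[k]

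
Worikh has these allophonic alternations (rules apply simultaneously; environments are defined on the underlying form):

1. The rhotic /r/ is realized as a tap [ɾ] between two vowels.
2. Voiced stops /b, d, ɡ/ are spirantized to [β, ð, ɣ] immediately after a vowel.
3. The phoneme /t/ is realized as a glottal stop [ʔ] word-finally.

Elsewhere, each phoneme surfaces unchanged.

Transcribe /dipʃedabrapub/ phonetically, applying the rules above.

[dipʃeðaβrapuβ]

/d/ — word-initial; rule 2 does not apply here → [d].
/i/ (between /d/ and /p/) is unaffected → [i].
/p/ stays [p].
/ʃ/ stays [ʃ].
/e/ (between /ʃ/ and /d/) is unaffected → [e].
/d/ (between /e/ and /a/): immediately after a vowel, so rule 2 applies → [ð].
/a/ (between /d/ and /b/): no rule targets it → [a].
Rule 2 applies to /b/ (between /a/ and /r/: immediately after a vowel) → [β].
/r/ — between /b/ and /a/; rule 1 does not apply here → [r].
/a/ stays [a].
/p/ — not in any rule's target class → [p].
/u/ (between /p/ and /b/) is unaffected → [u].
/b/ (word-final): immediately after a vowel, so rule 2 applies → [β].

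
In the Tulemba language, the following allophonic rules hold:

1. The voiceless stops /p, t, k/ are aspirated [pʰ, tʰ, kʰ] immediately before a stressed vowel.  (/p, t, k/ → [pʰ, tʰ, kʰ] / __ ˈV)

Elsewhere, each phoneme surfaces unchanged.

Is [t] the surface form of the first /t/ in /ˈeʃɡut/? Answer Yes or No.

Yes

/t/ (word-final) is in the target of rule 1 but the environment (immediately before a stressed vowel) is not met → [t].
The actual realization is [t], which matches [t].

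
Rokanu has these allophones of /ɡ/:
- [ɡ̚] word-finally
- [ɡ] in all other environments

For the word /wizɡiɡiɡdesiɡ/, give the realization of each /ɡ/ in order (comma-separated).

Occurrence 1 (position 4): no conditioning environment matches → elsewhere allophone [ɡ].
Occurrence 2 (position 6): no conditioning environment matches → elsewhere allophone [ɡ].
Occurrence 3 (position 8): no conditioning environment matches → elsewhere allophone [ɡ].
Occurrence 4 (position 13): word-finally → [ɡ̚].

[ɡ], [ɡ], [ɡ], [ɡ̚]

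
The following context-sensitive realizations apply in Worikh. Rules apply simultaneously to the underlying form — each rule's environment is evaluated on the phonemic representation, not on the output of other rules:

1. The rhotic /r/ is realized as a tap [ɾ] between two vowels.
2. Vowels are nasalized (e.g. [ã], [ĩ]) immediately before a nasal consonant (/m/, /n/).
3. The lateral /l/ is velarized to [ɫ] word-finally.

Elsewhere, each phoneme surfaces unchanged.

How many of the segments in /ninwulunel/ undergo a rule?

3

Segments that undergo a rule: /i/ → [ĩ] (rule 2); /u/ → [ũ] (rule 2); /l/ → [ɫ] (rule 3).
All other segments surface unchanged.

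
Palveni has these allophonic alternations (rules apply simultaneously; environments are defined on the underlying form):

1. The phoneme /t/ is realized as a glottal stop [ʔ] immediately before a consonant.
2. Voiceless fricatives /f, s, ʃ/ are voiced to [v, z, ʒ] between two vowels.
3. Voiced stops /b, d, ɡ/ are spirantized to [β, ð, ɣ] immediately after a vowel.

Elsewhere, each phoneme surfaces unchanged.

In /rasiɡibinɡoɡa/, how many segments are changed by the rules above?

Segments that undergo a rule: /s/ → [z] (rule 2); /ɡ/ → [ɣ] (rule 3); /b/ → [β] (rule 3); /ɡ/ → [ɣ] (rule 3).
All other segments surface unchanged.

4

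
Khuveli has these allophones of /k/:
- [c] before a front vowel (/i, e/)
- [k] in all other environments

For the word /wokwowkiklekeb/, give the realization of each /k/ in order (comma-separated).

[k], [c], [k], [c]

Occurrence 1 (position 3): no conditioning environment matches → elsewhere allophone [k].
Occurrence 2 (position 7): before a front vowel → [c].
Occurrence 3 (position 9): no conditioning environment matches → elsewhere allophone [k].
Occurrence 4 (position 12): before a front vowel → [c].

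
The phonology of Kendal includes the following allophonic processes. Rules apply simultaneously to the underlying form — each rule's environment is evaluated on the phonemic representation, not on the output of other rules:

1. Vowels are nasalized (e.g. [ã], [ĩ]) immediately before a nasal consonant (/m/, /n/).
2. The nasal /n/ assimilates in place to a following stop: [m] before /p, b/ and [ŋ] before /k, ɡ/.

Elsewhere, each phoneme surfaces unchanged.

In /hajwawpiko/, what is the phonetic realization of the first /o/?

[o]

/o/ — word-final; rule 1 does not apply here → [o].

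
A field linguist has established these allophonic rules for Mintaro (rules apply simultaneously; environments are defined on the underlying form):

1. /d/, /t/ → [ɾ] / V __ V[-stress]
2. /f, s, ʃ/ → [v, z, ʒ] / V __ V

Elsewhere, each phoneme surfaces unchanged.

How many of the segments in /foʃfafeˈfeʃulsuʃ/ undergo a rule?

3

Segments that undergo a rule: /f/ → [v] (rule 2); /f/ → [v] (rule 2); /ʃ/ → [ʒ] (rule 2).
All other segments surface unchanged.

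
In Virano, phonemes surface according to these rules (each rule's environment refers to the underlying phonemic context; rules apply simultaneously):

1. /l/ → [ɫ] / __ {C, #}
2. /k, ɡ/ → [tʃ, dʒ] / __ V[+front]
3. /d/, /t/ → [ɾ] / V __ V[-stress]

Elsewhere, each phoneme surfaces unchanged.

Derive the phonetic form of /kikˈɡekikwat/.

/k/ (word-initial): before a front vowel, so rule 2 applies → [tʃ].
/i/ — not in any rule's target class → [i].
/k/ (between /i/ and /ɡ/): rule 2 targets it, but not before a front vowel → unchanged [k].
/ɡ/ (between /k/ and /e/): before a front vowel, so rule 2 applies → [dʒ].
/e/ (between /ɡ/ and /k/) is unaffected → [e].
/k/ (between /e/ and /i/) occurs before a front vowel → [tʃ] by rule 2.
/i/ (between /k/ and /k/): no rule targets it → [i].
/k/ — between /i/ and /w/; rule 2 does not apply here → [k].
/w/ stays [w].
/a/ (between /w/ and /t/) is unaffected → [a].
/t/ (word-final): rule 3 targets it, but not between a vowel and a following unstressed vowel → unchanged [t].

[tʃikˈdʒetʃikwat]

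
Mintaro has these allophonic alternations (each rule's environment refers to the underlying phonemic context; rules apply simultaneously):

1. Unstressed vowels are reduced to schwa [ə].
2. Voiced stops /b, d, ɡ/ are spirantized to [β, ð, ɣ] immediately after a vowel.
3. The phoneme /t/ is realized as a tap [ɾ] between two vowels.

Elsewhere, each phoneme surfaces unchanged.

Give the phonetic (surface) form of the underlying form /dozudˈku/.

[dəzəðˈku]

/d/ (word-initial) fails the environment for rule 2, so it stays [d].
/o/ (between /d/ and /z/) occurs in an unstressed syllable → [ə] by rule 1.
/z/ (between /o/ and /u/): no rule targets it → [z].
/u/ meets the environment for rule 1 (in an unstressed syllable) → [ə].
/d/ meets the environment for rule 2 (immediately after a vowel) → [ð].
/k/ (between /d/ and /u/) is unaffected → [k].
/u/ (word-final) fails the environment for rule 1, so it stays [u].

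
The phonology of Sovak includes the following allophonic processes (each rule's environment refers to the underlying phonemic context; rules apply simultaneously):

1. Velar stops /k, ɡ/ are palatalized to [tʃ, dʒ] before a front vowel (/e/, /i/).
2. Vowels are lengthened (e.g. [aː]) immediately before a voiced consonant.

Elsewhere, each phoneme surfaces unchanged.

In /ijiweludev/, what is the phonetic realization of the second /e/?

/e/ — between /d/ and /v/, before a voiced consonant — surfaces as [eː] (rule 2).

[eː]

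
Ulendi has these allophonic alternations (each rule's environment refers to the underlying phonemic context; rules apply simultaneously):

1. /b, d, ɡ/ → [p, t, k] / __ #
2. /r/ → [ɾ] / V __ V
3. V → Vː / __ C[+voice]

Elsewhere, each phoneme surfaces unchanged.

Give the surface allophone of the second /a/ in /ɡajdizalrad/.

[aː]

/a/ meets the environment for rule 3 (before a voiced consonant) → [aː].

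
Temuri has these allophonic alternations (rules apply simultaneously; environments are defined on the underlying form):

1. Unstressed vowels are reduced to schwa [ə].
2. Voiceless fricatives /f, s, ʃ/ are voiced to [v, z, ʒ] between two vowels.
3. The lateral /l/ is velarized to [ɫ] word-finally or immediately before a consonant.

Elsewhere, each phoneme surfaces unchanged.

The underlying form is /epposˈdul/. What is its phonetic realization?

/e/ (word-initial) occurs in an unstressed syllable → [ə] by rule 1.
/o/ — between /p/ and /s/, in an unstressed syllable — surfaces as [ə] (rule 1).
/s/ (between /o/ and /d/): rule 2 targets it, but not between two vowels → unchanged [s].
/u/ (between /d/ and /l/) fails the environment for rule 1, so it stays [u].
/l/ — word-final, word-finally or immediately before a consonant — surfaces as [ɫ] (rule 3).

[əppəsˈduɫ]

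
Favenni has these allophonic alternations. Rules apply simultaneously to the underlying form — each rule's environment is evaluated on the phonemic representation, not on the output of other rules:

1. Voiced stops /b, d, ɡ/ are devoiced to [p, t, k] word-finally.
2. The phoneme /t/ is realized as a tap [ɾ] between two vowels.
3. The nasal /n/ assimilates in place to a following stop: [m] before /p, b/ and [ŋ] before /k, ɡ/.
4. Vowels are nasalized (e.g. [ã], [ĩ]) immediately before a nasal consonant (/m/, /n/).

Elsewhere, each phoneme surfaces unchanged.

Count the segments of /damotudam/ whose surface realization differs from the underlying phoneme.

Segments that undergo a rule: /a/ → [ã] (rule 4); /t/ → [ɾ] (rule 2); /a/ → [ã] (rule 4).
All other segments surface unchanged.

3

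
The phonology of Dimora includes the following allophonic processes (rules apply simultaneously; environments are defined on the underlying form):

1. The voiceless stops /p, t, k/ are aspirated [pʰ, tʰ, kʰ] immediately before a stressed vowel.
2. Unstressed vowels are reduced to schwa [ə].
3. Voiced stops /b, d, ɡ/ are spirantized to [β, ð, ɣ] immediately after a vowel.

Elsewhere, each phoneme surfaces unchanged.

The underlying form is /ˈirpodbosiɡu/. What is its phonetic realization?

/i/ — word-initial; rule 2 does not apply here → [i].
/r/ (between /i/ and /p/) is unaffected → [r].
/p/ (between /r/ and /o/) is in the target of rule 1 but the environment (immediately before a stressed vowel) is not met → [p].
/o/ (between /p/ and /d/): in an unstressed syllable, so rule 2 applies → [ə].
Rule 3 applies to /d/ (between /o/ and /b/: immediately after a vowel) → [ð].
/b/ (between /d/ and /o/): rule 3 targets it, but not immediately after a vowel → unchanged [b].
/o/ (between /b/ and /s/) occurs in an unstressed syllable → [ə] by rule 2.
/s/ — not in any rule's target class → [s].
/i/ — between /s/ and /ɡ/, in an unstressed syllable — surfaces as [ə] (rule 2).
/ɡ/ (between /i/ and /u/): immediately after a vowel, so rule 3 applies → [ɣ].
/u/ — word-final, in an unstressed syllable — surfaces as [ə] (rule 2).

[ˈirpəðbəsəɣə]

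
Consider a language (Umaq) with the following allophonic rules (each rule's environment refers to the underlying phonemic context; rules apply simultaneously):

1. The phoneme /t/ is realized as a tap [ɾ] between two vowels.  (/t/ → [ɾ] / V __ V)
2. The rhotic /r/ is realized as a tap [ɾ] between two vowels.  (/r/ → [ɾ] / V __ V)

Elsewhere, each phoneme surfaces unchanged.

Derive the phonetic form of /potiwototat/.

/t/ (between /o/ and /i/): between two vowels, so rule 1 applies → [ɾ].
Rule 1 applies to /t/ (between /o/ and /o/: between two vowels) → [ɾ].
Rule 1 applies to /t/ (between /o/ and /a/: between two vowels) → [ɾ].
/t/ (word-final) fails the environment for rule 1, so it stays [t].

[poɾiwoɾoɾat]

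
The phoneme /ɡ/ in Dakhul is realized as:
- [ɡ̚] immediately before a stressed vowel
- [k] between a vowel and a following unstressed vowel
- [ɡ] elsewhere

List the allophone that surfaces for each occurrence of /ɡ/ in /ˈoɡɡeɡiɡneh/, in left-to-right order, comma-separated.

Occurrence 1 (position 2): no conditioning environment matches → elsewhere allophone [ɡ].
Occurrence 2 (position 3): no conditioning environment matches → elsewhere allophone [ɡ].
Occurrence 3 (position 5): between a vowel and a following unstressed vowel → [k].
Occurrence 4 (position 7): no conditioning environment matches → elsewhere allophone [ɡ].

[ɡ], [ɡ], [k], [ɡ]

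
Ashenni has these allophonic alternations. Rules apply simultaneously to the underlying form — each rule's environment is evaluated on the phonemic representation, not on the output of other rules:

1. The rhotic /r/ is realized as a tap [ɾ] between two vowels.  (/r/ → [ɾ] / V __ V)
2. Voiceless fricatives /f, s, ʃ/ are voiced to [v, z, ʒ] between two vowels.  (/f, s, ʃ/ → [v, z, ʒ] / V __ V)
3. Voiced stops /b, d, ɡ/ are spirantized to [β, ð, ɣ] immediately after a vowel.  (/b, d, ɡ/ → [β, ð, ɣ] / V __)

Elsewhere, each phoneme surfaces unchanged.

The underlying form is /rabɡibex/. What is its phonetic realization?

/r/ (word-initial): rule 1 targets it, but not between two vowels → unchanged [r].
/a/ (between /r/ and /b/) is unaffected → [a].
/b/ (between /a/ and /ɡ/): immediately after a vowel, so rule 3 applies → [β].
/ɡ/ (between /b/ and /i/): rule 3 targets it, but not immediately after a vowel → unchanged [ɡ].
/i/ (between /ɡ/ and /b/) is unaffected → [i].
/b/ (between /i/ and /e/) occurs immediately after a vowel → [β] by rule 3.
/e/ (between /b/ and /x/): no rule targets it → [e].
/x/ (word-final) is unaffected → [x].

[raβɡiβex]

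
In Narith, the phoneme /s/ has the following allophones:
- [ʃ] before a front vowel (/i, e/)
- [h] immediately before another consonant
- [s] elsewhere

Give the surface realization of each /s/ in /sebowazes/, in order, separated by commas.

[ʃ], [s]

Occurrence 1 (position 1): before a front vowel (/i, e/) → [ʃ].
Occurrence 2 (position 9): no conditioning environment matches → elsewhere allophone [s].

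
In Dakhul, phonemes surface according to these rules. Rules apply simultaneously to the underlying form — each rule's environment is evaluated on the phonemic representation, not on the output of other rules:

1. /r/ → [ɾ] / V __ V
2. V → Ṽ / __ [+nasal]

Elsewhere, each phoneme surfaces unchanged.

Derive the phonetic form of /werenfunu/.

/w/ (word-initial): no rule targets it → [w].
/e/ (between /w/ and /r/) is in the target of rule 2 but the environment (before a nasal consonant) is not met → [e].
/r/ meets the environment for rule 1 (between two vowels) → [ɾ].
/e/ (between /r/ and /n/) occurs before a nasal consonant → [ẽ] by rule 2.
/n/ stays [n].
/f/ — not in any rule's target class → [f].
/u/ (between /f/ and /n/) occurs before a nasal consonant → [ũ] by rule 2.
/n/ (between /u/ and /u/): no rule targets it → [n].
/u/ — word-final; rule 2 does not apply here → [u].

[weɾẽnfũnu]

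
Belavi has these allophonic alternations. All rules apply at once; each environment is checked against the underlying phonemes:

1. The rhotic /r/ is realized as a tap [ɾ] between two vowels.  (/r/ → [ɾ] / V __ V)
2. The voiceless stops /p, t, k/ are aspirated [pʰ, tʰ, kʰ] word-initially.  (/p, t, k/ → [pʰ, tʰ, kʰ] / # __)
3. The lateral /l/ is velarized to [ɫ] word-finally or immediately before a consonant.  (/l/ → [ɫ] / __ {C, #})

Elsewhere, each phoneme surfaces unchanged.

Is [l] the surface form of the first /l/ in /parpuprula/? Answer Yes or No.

Yes

/l/ (between /u/ and /a/) is in the target of rule 3 but the environment (word-finally or immediately before a consonant) is not met → [l].
The actual realization is [l], which matches [l].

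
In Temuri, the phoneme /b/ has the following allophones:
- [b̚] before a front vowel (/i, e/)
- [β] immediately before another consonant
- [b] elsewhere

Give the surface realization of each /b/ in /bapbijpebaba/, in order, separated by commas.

Occurrence 1 (position 1): no conditioning environment matches → elsewhere allophone [b].
Occurrence 2 (position 4): before a front vowel (/i, e/) → [b̚].
Occurrence 3 (position 9): no conditioning environment matches → elsewhere allophone [b].
Occurrence 4 (position 11): no conditioning environment matches → elsewhere allophone [b].

[b], [b̚], [b], [b]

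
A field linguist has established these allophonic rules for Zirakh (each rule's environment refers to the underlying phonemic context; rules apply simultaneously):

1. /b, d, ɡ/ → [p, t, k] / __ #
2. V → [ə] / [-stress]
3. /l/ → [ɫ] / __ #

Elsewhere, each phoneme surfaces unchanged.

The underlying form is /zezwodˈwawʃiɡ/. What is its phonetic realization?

[zəzwədˈwawʃək]

/e/ (between /z/ and /z/) occurs in an unstressed syllable → [ə] by rule 2.
/o/ meets the environment for rule 2 (in an unstressed syllable) → [ə].
/d/ — between /o/ and /w/; rule 1 does not apply here → [d].
/a/ — between /w/ and /w/; rule 2 does not apply here → [a].
/i/ — between /ʃ/ and /ɡ/, in an unstressed syllable — surfaces as [ə] (rule 2).
/ɡ/ — word-final, word-finally — surfaces as [k] (rule 1).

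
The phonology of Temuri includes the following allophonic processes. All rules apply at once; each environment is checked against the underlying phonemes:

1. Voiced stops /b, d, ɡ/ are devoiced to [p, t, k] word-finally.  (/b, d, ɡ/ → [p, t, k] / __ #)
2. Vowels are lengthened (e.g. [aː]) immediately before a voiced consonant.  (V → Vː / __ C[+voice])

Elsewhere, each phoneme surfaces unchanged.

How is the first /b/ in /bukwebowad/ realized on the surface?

[b]

/b/ — word-initial; rule 1 does not apply here → [b].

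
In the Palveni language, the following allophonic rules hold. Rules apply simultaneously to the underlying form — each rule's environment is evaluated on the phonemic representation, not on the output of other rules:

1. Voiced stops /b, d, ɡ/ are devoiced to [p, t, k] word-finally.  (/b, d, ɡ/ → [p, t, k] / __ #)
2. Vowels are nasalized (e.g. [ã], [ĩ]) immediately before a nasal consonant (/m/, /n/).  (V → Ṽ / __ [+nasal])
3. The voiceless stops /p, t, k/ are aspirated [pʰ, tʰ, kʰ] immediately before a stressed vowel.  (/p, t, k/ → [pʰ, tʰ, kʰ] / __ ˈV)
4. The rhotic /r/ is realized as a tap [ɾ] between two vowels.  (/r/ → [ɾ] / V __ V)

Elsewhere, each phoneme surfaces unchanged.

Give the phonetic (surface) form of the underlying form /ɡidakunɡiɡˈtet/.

/ɡ/ (word-initial) fails the environment for rule 1, so it stays [ɡ].
/i/ (between /ɡ/ and /d/) is in the target of rule 2 but the environment (before a nasal consonant) is not met → [i].
/d/ (between /i/ and /a/): rule 1 targets it, but not word-finally → unchanged [d].
/a/ (between /d/ and /k/) is in the target of rule 2 but the environment (before a nasal consonant) is not met → [a].
/k/ (between /a/ and /u/) fails the environment for rule 3, so it stays [k].
/u/ — between /k/ and /n/, before a nasal consonant — surfaces as [ũ] (rule 2).
/n/ — not in any rule's target class → [n].
/ɡ/ (between /n/ and /i/) fails the environment for rule 1, so it stays [ɡ].
/i/ (between /ɡ/ and /ɡ/) fails the environment for rule 2, so it stays [i].
/ɡ/ (between /i/ and /t/) fails the environment for rule 1, so it stays [ɡ].
/t/ (between /ɡ/ and /e/): immediately before a stressed vowel, so rule 3 applies → [tʰ].
/e/ (between /t/ and /t/) fails the environment for rule 2, so it stays [e].
/t/ (word-final): rule 3 targets it, but not immediately before a stressed vowel → unchanged [t].

[ɡidakũnɡiɡˈtʰet]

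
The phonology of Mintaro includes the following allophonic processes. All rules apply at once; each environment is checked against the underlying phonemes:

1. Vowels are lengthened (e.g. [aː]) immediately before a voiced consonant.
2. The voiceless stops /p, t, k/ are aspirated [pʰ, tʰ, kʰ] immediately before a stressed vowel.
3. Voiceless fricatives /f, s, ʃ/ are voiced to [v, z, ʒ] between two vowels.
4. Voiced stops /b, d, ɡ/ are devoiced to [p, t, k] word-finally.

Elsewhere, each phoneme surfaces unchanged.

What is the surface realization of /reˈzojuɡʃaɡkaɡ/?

[reːˈzoːjuːɡʃaːɡkaːk]

/e/ meets the environment for rule 1 (before a voiced consonant) → [eː].
/o/ — between /z/ and /j/, before a voiced consonant — surfaces as [oː] (rule 1).
/u/ — between /j/ and /ɡ/, before a voiced consonant — surfaces as [uː] (rule 1).
/ɡ/ — between /u/ and /ʃ/; rule 4 does not apply here → [ɡ].
/ʃ/ (between /ɡ/ and /a/): rule 3 targets it, but not between two vowels → unchanged [ʃ].
Rule 1 applies to /a/ (between /ʃ/ and /ɡ/: before a voiced consonant) → [aː].
/ɡ/ (between /a/ and /k/) fails the environment for rule 4, so it stays [ɡ].
/k/ (between /ɡ/ and /a/): rule 2 targets it, but not immediately before a stressed vowel → unchanged [k].
/a/ — between /k/ and /ɡ/, before a voiced consonant — surfaces as [aː] (rule 1).
/ɡ/ (word-final): word-finally, so rule 4 applies → [k].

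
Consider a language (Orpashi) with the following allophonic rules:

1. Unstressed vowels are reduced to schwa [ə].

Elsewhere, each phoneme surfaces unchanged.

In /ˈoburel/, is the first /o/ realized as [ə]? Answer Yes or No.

/o/ (word-initial) is in the target of rule 1 but the environment (in an unstressed syllable) is not met → [o].
The actual realization is [o], not [ə].

No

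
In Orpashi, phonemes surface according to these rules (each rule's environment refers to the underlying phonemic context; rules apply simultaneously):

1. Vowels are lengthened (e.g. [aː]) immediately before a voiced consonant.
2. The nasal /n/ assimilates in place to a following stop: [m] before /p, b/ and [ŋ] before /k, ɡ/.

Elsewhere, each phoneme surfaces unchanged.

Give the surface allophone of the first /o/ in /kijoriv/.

[oː]

/o/ meets the environment for rule 1 (before a voiced consonant) → [oː].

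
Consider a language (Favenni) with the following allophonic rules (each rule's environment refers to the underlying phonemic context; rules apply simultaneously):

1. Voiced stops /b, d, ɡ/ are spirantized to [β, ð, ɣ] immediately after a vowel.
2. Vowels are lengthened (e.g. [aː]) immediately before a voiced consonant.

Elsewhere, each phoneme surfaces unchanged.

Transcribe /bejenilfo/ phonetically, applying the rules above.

[beːjeːniːlfo]

/b/ (word-initial) fails the environment for rule 1, so it stays [b].
/e/ (between /b/ and /j/) occurs before a voiced consonant → [eː] by rule 2.
/j/ stays [j].
/e/ (between /j/ and /n/): before a voiced consonant, so rule 2 applies → [eː].
/n/ (between /e/ and /i/): no rule targets it → [n].
/i/ — between /n/ and /l/, before a voiced consonant — surfaces as [iː] (rule 2).
/l/ stays [l].
/f/ — not in any rule's target class → [f].
/o/ (word-final): rule 2 targets it, but not before a voiced consonant → unchanged [o].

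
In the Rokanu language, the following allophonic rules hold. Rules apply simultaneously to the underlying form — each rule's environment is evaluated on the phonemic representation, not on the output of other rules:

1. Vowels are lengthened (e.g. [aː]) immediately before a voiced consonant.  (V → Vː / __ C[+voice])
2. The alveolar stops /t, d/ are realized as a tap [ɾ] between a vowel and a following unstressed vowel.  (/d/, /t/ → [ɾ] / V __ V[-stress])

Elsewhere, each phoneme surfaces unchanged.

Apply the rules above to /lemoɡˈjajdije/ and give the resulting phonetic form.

/l/ stays [l].
/e/ (between /l/ and /m/): before a voiced consonant, so rule 1 applies → [eː].
/m/ — not in any rule's target class → [m].
Rule 1 applies to /o/ (between /m/ and /ɡ/: before a voiced consonant) → [oː].
/ɡ/ (between /o/ and /j/): no rule targets it → [ɡ].
/j/ (between /ɡ/ and /a/): no rule targets it → [j].
Rule 1 applies to /a/ (between /j/ and /j/: before a voiced consonant) → [aː].
/j/ stays [j].
/d/ (between /j/ and /i/): rule 2 targets it, but not between a vowel and a following unstressed vowel → unchanged [d].
/i/ (between /d/ and /j/) occurs before a voiced consonant → [iː] by rule 1.
/j/ (between /i/ and /e/): no rule targets it → [j].
/e/ — word-final; rule 1 does not apply here → [e].

[leːmoːɡˈjaːjdiːje]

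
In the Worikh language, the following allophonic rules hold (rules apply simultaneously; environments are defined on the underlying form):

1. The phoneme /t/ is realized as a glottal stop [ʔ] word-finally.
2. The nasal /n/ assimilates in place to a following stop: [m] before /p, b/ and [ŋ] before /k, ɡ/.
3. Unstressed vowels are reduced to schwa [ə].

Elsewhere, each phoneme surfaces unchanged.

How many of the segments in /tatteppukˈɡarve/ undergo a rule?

4

Segments that undergo a rule: /a/ → [ə] (rule 3); /e/ → [ə] (rule 3); /u/ → [ə] (rule 3); /e/ → [ə] (rule 3).
All other segments surface unchanged.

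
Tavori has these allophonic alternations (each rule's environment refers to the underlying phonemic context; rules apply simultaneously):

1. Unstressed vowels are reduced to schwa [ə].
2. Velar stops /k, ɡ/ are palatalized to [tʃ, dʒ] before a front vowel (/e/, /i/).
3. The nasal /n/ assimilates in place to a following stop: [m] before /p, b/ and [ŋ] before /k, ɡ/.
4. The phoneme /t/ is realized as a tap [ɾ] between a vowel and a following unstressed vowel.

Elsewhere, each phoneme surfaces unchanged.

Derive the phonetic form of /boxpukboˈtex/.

[bəxpəkbəˈtex]

/b/ stays [b].
/o/ — between /b/ and /x/, in an unstressed syllable — surfaces as [ə] (rule 1).
/x/ — not in any rule's target class → [x].
/p/ (between /x/ and /u/): no rule targets it → [p].
/u/ — between /p/ and /k/, in an unstressed syllable — surfaces as [ə] (rule 1).
/k/ (between /u/ and /b/) is in the target of rule 2 but the environment (before a front vowel) is not met → [k].
/b/ (between /k/ and /o/): no rule targets it → [b].
/o/ — between /b/ and /t/, in an unstressed syllable — surfaces as [ə] (rule 1).
/t/ (between /o/ and /e/): rule 4 targets it, but not between a vowel and a following unstressed vowel → unchanged [t].
/e/ — between /t/ and /x/; rule 1 does not apply here → [e].
/x/ (word-final): no rule targets it → [x].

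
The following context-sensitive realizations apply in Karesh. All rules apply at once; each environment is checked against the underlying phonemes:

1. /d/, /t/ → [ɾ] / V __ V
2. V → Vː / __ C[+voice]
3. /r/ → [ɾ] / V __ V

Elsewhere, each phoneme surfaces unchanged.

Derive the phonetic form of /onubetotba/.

/o/ meets the environment for rule 2 (before a voiced consonant) → [oː].
/n/ (between /o/ and /u/): no rule targets it → [n].
/u/ (between /n/ and /b/) occurs before a voiced consonant → [uː] by rule 2.
/b/ — not in any rule's target class → [b].
/e/ (between /b/ and /t/): rule 2 targets it, but not before a voiced consonant → unchanged [e].
Rule 1 applies to /t/ (between /e/ and /o/: between two vowels) → [ɾ].
/o/ (between /t/ and /t/) is in the target of rule 2 but the environment (before a voiced consonant) is not met → [o].
/t/ — between /o/ and /b/; rule 1 does not apply here → [t].
/b/ (between /t/ and /a/) is unaffected → [b].
/a/ (word-final): rule 2 targets it, but not before a voiced consonant → unchanged [a].

[oːnuːbeɾotba]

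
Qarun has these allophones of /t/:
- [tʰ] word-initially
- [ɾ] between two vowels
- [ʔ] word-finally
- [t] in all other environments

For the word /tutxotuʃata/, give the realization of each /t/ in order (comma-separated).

[tʰ], [t], [ɾ], [ɾ]

Occurrence 1 (position 1): word-initially → [tʰ].
Occurrence 2 (position 3): no conditioning environment matches → elsewhere allophone [t].
Occurrence 3 (position 6): between two vowels → [ɾ].
Occurrence 4 (position 10): between two vowels → [ɾ].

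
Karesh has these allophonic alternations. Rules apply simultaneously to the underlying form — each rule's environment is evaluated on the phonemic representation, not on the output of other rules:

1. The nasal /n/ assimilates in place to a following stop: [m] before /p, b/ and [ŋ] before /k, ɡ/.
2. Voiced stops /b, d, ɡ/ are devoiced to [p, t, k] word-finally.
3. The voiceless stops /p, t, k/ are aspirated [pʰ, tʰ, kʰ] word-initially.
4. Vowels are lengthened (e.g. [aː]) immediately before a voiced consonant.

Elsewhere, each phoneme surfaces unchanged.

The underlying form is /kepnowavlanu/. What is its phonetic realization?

[kʰepnoːwaːvlaːnu]

/k/ — word-initial, word-initially — surfaces as [kʰ] (rule 3).
/e/ (between /k/ and /p/): rule 4 targets it, but not before a voiced consonant → unchanged [e].
/p/ (between /e/ and /n/) is in the target of rule 3 but the environment (word-initially) is not met → [p].
/n/ (between /p/ and /o/) is in the target of rule 1 but the environment (before a labial or velar stop) is not met → [n].
/o/ (between /n/ and /w/) occurs before a voiced consonant → [oː] by rule 4.
Rule 4 applies to /a/ (between /w/ and /v/: before a voiced consonant) → [aː].
/a/ meets the environment for rule 4 (before a voiced consonant) → [aː].
/n/ (between /a/ and /u/) is in the target of rule 1 but the environment (before a labial or velar stop) is not met → [n].
/u/ — word-final; rule 4 does not apply here → [u].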